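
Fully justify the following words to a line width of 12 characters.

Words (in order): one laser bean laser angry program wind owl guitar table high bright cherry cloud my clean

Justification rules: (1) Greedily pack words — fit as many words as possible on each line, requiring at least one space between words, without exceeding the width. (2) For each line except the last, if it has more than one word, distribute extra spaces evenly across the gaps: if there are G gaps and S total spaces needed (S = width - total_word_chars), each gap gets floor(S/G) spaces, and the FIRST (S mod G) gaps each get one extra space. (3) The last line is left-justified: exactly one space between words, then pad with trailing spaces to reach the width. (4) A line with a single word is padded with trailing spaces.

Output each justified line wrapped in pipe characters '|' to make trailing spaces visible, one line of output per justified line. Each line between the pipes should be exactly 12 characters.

Line 1: ['one', 'laser'] (min_width=9, slack=3)
Line 2: ['bean', 'laser'] (min_width=10, slack=2)
Line 3: ['angry'] (min_width=5, slack=7)
Line 4: ['program', 'wind'] (min_width=12, slack=0)
Line 5: ['owl', 'guitar'] (min_width=10, slack=2)
Line 6: ['table', 'high'] (min_width=10, slack=2)
Line 7: ['bright'] (min_width=6, slack=6)
Line 8: ['cherry', 'cloud'] (min_width=12, slack=0)
Line 9: ['my', 'clean'] (min_width=8, slack=4)

Answer: |one    laser|
|bean   laser|
|angry       |
|program wind|
|owl   guitar|
|table   high|
|bright      |
|cherry cloud|
|my clean    |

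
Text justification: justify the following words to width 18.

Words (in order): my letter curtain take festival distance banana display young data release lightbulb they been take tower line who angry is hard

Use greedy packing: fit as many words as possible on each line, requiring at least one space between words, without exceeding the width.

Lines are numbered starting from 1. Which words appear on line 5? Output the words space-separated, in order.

Answer: release lightbulb

Derivation:
Line 1: ['my', 'letter', 'curtain'] (min_width=17, slack=1)
Line 2: ['take', 'festival'] (min_width=13, slack=5)
Line 3: ['distance', 'banana'] (min_width=15, slack=3)
Line 4: ['display', 'young', 'data'] (min_width=18, slack=0)
Line 5: ['release', 'lightbulb'] (min_width=17, slack=1)
Line 6: ['they', 'been', 'take'] (min_width=14, slack=4)
Line 7: ['tower', 'line', 'who'] (min_width=14, slack=4)
Line 8: ['angry', 'is', 'hard'] (min_width=13, slack=5)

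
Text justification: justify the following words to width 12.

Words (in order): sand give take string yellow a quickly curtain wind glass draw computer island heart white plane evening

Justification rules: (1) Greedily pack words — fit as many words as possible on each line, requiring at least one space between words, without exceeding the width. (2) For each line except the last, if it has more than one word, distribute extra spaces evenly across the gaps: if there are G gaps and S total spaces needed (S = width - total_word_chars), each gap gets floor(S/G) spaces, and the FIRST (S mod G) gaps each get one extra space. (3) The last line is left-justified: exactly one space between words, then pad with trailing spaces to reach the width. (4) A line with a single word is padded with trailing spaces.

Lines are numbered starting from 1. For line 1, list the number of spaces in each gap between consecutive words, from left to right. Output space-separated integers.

Line 1: ['sand', 'give'] (min_width=9, slack=3)
Line 2: ['take', 'string'] (min_width=11, slack=1)
Line 3: ['yellow', 'a'] (min_width=8, slack=4)
Line 4: ['quickly'] (min_width=7, slack=5)
Line 5: ['curtain', 'wind'] (min_width=12, slack=0)
Line 6: ['glass', 'draw'] (min_width=10, slack=2)
Line 7: ['computer'] (min_width=8, slack=4)
Line 8: ['island', 'heart'] (min_width=12, slack=0)
Line 9: ['white', 'plane'] (min_width=11, slack=1)
Line 10: ['evening'] (min_width=7, slack=5)

Answer: 4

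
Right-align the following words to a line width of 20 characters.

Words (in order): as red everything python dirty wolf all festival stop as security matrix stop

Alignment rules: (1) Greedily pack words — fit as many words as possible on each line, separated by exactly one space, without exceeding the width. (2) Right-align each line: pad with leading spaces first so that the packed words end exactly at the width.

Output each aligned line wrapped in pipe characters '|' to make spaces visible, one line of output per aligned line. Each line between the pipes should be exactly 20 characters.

Line 1: ['as', 'red', 'everything'] (min_width=17, slack=3)
Line 2: ['python', 'dirty', 'wolf'] (min_width=17, slack=3)
Line 3: ['all', 'festival', 'stop', 'as'] (min_width=20, slack=0)
Line 4: ['security', 'matrix', 'stop'] (min_width=20, slack=0)

Answer: |   as red everything|
|   python dirty wolf|
|all festival stop as|
|security matrix stop|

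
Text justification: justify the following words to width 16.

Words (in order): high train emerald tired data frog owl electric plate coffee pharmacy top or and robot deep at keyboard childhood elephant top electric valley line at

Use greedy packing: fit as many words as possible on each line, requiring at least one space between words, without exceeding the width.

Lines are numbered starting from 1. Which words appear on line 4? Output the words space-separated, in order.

Answer: electric plate

Derivation:
Line 1: ['high', 'train'] (min_width=10, slack=6)
Line 2: ['emerald', 'tired'] (min_width=13, slack=3)
Line 3: ['data', 'frog', 'owl'] (min_width=13, slack=3)
Line 4: ['electric', 'plate'] (min_width=14, slack=2)
Line 5: ['coffee', 'pharmacy'] (min_width=15, slack=1)
Line 6: ['top', 'or', 'and', 'robot'] (min_width=16, slack=0)
Line 7: ['deep', 'at', 'keyboard'] (min_width=16, slack=0)
Line 8: ['childhood'] (min_width=9, slack=7)
Line 9: ['elephant', 'top'] (min_width=12, slack=4)
Line 10: ['electric', 'valley'] (min_width=15, slack=1)
Line 11: ['line', 'at'] (min_width=7, slack=9)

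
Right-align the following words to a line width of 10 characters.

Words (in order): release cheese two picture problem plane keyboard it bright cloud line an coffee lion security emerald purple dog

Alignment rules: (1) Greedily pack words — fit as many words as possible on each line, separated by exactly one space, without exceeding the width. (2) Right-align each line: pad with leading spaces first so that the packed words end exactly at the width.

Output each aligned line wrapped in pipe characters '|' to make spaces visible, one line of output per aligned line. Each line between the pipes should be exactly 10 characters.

Line 1: ['release'] (min_width=7, slack=3)
Line 2: ['cheese', 'two'] (min_width=10, slack=0)
Line 3: ['picture'] (min_width=7, slack=3)
Line 4: ['problem'] (min_width=7, slack=3)
Line 5: ['plane'] (min_width=5, slack=5)
Line 6: ['keyboard'] (min_width=8, slack=2)
Line 7: ['it', 'bright'] (min_width=9, slack=1)
Line 8: ['cloud', 'line'] (min_width=10, slack=0)
Line 9: ['an', 'coffee'] (min_width=9, slack=1)
Line 10: ['lion'] (min_width=4, slack=6)
Line 11: ['security'] (min_width=8, slack=2)
Line 12: ['emerald'] (min_width=7, slack=3)
Line 13: ['purple', 'dog'] (min_width=10, slack=0)

Answer: |   release|
|cheese two|
|   picture|
|   problem|
|     plane|
|  keyboard|
| it bright|
|cloud line|
| an coffee|
|      lion|
|  security|
|   emerald|
|purple dog|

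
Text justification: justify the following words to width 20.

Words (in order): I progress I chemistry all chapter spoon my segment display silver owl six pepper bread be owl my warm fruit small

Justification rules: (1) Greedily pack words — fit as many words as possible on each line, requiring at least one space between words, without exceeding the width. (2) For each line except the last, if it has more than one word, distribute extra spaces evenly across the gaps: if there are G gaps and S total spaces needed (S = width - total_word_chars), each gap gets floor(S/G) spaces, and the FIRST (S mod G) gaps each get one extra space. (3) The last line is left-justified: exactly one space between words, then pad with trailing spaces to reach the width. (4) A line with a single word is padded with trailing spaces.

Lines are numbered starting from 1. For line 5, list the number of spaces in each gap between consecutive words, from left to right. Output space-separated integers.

Line 1: ['I', 'progress', 'I'] (min_width=12, slack=8)
Line 2: ['chemistry', 'all'] (min_width=13, slack=7)
Line 3: ['chapter', 'spoon', 'my'] (min_width=16, slack=4)
Line 4: ['segment', 'display'] (min_width=15, slack=5)
Line 5: ['silver', 'owl', 'six'] (min_width=14, slack=6)
Line 6: ['pepper', 'bread', 'be', 'owl'] (min_width=19, slack=1)
Line 7: ['my', 'warm', 'fruit', 'small'] (min_width=19, slack=1)

Answer: 4 4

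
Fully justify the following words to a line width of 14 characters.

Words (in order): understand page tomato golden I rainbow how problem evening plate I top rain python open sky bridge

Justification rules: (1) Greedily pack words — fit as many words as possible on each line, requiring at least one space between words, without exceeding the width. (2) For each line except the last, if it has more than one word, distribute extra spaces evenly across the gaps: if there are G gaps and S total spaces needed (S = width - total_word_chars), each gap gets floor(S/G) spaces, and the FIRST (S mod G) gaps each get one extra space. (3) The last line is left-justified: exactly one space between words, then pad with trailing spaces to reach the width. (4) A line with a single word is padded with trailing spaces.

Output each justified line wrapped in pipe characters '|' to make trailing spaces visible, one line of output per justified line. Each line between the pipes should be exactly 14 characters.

Answer: |understand    |
|page    tomato|
|golden       I|
|rainbow    how|
|problem       |
|evening  plate|
|I   top   rain|
|python    open|
|sky bridge    |

Derivation:
Line 1: ['understand'] (min_width=10, slack=4)
Line 2: ['page', 'tomato'] (min_width=11, slack=3)
Line 3: ['golden', 'I'] (min_width=8, slack=6)
Line 4: ['rainbow', 'how'] (min_width=11, slack=3)
Line 5: ['problem'] (min_width=7, slack=7)
Line 6: ['evening', 'plate'] (min_width=13, slack=1)
Line 7: ['I', 'top', 'rain'] (min_width=10, slack=4)
Line 8: ['python', 'open'] (min_width=11, slack=3)
Line 9: ['sky', 'bridge'] (min_width=10, slack=4)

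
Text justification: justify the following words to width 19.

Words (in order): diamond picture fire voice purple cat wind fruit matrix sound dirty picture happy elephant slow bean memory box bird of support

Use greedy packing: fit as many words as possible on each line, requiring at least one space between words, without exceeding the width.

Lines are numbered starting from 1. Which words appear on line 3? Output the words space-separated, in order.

Line 1: ['diamond', 'picture'] (min_width=15, slack=4)
Line 2: ['fire', 'voice', 'purple'] (min_width=17, slack=2)
Line 3: ['cat', 'wind', 'fruit'] (min_width=14, slack=5)
Line 4: ['matrix', 'sound', 'dirty'] (min_width=18, slack=1)
Line 5: ['picture', 'happy'] (min_width=13, slack=6)
Line 6: ['elephant', 'slow', 'bean'] (min_width=18, slack=1)
Line 7: ['memory', 'box', 'bird', 'of'] (min_width=18, slack=1)
Line 8: ['support'] (min_width=7, slack=12)

Answer: cat wind fruit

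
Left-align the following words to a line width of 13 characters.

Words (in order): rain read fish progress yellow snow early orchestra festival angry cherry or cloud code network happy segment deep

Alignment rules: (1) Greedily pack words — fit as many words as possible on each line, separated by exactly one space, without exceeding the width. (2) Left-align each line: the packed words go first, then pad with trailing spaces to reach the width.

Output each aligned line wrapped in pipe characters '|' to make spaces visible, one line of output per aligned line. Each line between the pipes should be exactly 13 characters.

Answer: |rain read    |
|fish progress|
|yellow snow  |
|early        |
|orchestra    |
|festival     |
|angry cherry |
|or cloud code|
|network happy|
|segment deep |

Derivation:
Line 1: ['rain', 'read'] (min_width=9, slack=4)
Line 2: ['fish', 'progress'] (min_width=13, slack=0)
Line 3: ['yellow', 'snow'] (min_width=11, slack=2)
Line 4: ['early'] (min_width=5, slack=8)
Line 5: ['orchestra'] (min_width=9, slack=4)
Line 6: ['festival'] (min_width=8, slack=5)
Line 7: ['angry', 'cherry'] (min_width=12, slack=1)
Line 8: ['or', 'cloud', 'code'] (min_width=13, slack=0)
Line 9: ['network', 'happy'] (min_width=13, slack=0)
Line 10: ['segment', 'deep'] (min_width=12, slack=1)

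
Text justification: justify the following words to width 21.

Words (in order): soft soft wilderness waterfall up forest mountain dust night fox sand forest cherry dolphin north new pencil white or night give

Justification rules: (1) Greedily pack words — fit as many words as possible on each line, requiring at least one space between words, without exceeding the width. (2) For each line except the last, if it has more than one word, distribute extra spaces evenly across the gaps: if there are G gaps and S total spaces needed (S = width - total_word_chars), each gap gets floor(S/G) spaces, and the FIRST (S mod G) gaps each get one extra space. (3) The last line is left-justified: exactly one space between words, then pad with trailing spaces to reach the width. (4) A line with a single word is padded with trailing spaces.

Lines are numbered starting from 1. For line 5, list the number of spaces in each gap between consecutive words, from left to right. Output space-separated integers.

Answer: 2 1

Derivation:
Line 1: ['soft', 'soft', 'wilderness'] (min_width=20, slack=1)
Line 2: ['waterfall', 'up', 'forest'] (min_width=19, slack=2)
Line 3: ['mountain', 'dust', 'night'] (min_width=19, slack=2)
Line 4: ['fox', 'sand', 'forest'] (min_width=15, slack=6)
Line 5: ['cherry', 'dolphin', 'north'] (min_width=20, slack=1)
Line 6: ['new', 'pencil', 'white', 'or'] (min_width=19, slack=2)
Line 7: ['night', 'give'] (min_width=10, slack=11)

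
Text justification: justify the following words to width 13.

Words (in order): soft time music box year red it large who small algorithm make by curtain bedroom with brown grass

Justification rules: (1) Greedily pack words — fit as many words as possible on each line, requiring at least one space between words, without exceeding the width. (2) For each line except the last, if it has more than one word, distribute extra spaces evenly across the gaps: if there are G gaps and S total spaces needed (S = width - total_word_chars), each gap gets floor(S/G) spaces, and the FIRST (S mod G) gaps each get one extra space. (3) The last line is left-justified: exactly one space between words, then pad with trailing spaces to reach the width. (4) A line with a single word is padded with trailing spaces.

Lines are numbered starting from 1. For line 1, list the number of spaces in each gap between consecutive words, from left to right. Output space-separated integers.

Line 1: ['soft', 'time'] (min_width=9, slack=4)
Line 2: ['music', 'box'] (min_width=9, slack=4)
Line 3: ['year', 'red', 'it'] (min_width=11, slack=2)
Line 4: ['large', 'who'] (min_width=9, slack=4)
Line 5: ['small'] (min_width=5, slack=8)
Line 6: ['algorithm'] (min_width=9, slack=4)
Line 7: ['make', 'by'] (min_width=7, slack=6)
Line 8: ['curtain'] (min_width=7, slack=6)
Line 9: ['bedroom', 'with'] (min_width=12, slack=1)
Line 10: ['brown', 'grass'] (min_width=11, slack=2)

Answer: 5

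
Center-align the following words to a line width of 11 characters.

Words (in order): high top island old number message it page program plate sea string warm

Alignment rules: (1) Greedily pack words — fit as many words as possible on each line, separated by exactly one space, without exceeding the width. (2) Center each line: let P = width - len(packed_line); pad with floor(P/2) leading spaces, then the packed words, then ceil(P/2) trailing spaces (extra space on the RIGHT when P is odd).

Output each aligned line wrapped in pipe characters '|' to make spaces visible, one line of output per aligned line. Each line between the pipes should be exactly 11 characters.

Answer: | high top  |
|island old |
|  number   |
|message it |
|   page    |
|  program  |
| plate sea |
|string warm|

Derivation:
Line 1: ['high', 'top'] (min_width=8, slack=3)
Line 2: ['island', 'old'] (min_width=10, slack=1)
Line 3: ['number'] (min_width=6, slack=5)
Line 4: ['message', 'it'] (min_width=10, slack=1)
Line 5: ['page'] (min_width=4, slack=7)
Line 6: ['program'] (min_width=7, slack=4)
Line 7: ['plate', 'sea'] (min_width=9, slack=2)
Line 8: ['string', 'warm'] (min_width=11, slack=0)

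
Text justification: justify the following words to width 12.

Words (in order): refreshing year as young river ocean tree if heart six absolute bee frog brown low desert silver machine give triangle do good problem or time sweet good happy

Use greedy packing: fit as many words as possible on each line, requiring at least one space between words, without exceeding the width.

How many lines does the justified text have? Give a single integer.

Line 1: ['refreshing'] (min_width=10, slack=2)
Line 2: ['year', 'as'] (min_width=7, slack=5)
Line 3: ['young', 'river'] (min_width=11, slack=1)
Line 4: ['ocean', 'tree'] (min_width=10, slack=2)
Line 5: ['if', 'heart', 'six'] (min_width=12, slack=0)
Line 6: ['absolute', 'bee'] (min_width=12, slack=0)
Line 7: ['frog', 'brown'] (min_width=10, slack=2)
Line 8: ['low', 'desert'] (min_width=10, slack=2)
Line 9: ['silver'] (min_width=6, slack=6)
Line 10: ['machine', 'give'] (min_width=12, slack=0)
Line 11: ['triangle', 'do'] (min_width=11, slack=1)
Line 12: ['good', 'problem'] (min_width=12, slack=0)
Line 13: ['or', 'time'] (min_width=7, slack=5)
Line 14: ['sweet', 'good'] (min_width=10, slack=2)
Line 15: ['happy'] (min_width=5, slack=7)
Total lines: 15

Answer: 15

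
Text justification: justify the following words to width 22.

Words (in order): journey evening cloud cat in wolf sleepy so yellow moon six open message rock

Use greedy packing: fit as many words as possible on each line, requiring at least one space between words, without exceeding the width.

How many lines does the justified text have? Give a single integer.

Line 1: ['journey', 'evening', 'cloud'] (min_width=21, slack=1)
Line 2: ['cat', 'in', 'wolf', 'sleepy', 'so'] (min_width=21, slack=1)
Line 3: ['yellow', 'moon', 'six', 'open'] (min_width=20, slack=2)
Line 4: ['message', 'rock'] (min_width=12, slack=10)
Total lines: 4

Answer: 4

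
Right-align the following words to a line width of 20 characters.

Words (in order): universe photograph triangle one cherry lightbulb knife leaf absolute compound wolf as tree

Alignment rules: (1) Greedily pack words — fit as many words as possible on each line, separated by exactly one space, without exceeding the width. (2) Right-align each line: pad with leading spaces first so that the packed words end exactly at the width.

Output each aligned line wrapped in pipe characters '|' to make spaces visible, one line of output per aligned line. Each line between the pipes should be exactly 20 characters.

Line 1: ['universe', 'photograph'] (min_width=19, slack=1)
Line 2: ['triangle', 'one', 'cherry'] (min_width=19, slack=1)
Line 3: ['lightbulb', 'knife', 'leaf'] (min_width=20, slack=0)
Line 4: ['absolute', 'compound'] (min_width=17, slack=3)
Line 5: ['wolf', 'as', 'tree'] (min_width=12, slack=8)

Answer: | universe photograph|
| triangle one cherry|
|lightbulb knife leaf|
|   absolute compound|
|        wolf as tree|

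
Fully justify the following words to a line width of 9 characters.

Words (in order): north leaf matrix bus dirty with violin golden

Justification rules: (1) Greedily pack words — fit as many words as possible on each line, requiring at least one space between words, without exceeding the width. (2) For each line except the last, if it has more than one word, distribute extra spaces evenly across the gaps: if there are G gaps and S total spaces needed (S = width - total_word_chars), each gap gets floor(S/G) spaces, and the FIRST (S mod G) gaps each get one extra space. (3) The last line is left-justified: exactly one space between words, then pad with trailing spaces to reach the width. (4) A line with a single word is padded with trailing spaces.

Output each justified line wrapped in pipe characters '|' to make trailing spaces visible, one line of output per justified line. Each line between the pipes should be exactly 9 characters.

Answer: |north    |
|leaf     |
|matrix   |
|bus dirty|
|with     |
|violin   |
|golden   |

Derivation:
Line 1: ['north'] (min_width=5, slack=4)
Line 2: ['leaf'] (min_width=4, slack=5)
Line 3: ['matrix'] (min_width=6, slack=3)
Line 4: ['bus', 'dirty'] (min_width=9, slack=0)
Line 5: ['with'] (min_width=4, slack=5)
Line 6: ['violin'] (min_width=6, slack=3)
Line 7: ['golden'] (min_width=6, slack=3)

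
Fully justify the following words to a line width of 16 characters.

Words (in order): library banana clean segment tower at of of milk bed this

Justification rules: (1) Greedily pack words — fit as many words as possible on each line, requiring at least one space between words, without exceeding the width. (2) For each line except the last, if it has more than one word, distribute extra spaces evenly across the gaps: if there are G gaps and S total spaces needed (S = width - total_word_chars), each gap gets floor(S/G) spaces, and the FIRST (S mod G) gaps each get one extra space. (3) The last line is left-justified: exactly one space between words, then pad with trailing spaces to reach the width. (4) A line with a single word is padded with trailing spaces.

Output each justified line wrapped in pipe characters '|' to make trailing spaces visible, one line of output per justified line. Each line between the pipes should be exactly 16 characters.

Answer: |library   banana|
|clean    segment|
|tower  at  of of|
|milk bed this   |

Derivation:
Line 1: ['library', 'banana'] (min_width=14, slack=2)
Line 2: ['clean', 'segment'] (min_width=13, slack=3)
Line 3: ['tower', 'at', 'of', 'of'] (min_width=14, slack=2)
Line 4: ['milk', 'bed', 'this'] (min_width=13, slack=3)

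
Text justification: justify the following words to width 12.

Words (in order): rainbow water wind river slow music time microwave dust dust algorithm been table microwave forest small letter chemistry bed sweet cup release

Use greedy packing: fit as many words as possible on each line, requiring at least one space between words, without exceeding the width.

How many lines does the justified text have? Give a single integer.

Answer: 14

Derivation:
Line 1: ['rainbow'] (min_width=7, slack=5)
Line 2: ['water', 'wind'] (min_width=10, slack=2)
Line 3: ['river', 'slow'] (min_width=10, slack=2)
Line 4: ['music', 'time'] (min_width=10, slack=2)
Line 5: ['microwave'] (min_width=9, slack=3)
Line 6: ['dust', 'dust'] (min_width=9, slack=3)
Line 7: ['algorithm'] (min_width=9, slack=3)
Line 8: ['been', 'table'] (min_width=10, slack=2)
Line 9: ['microwave'] (min_width=9, slack=3)
Line 10: ['forest', 'small'] (min_width=12, slack=0)
Line 11: ['letter'] (min_width=6, slack=6)
Line 12: ['chemistry'] (min_width=9, slack=3)
Line 13: ['bed', 'sweet'] (min_width=9, slack=3)
Line 14: ['cup', 'release'] (min_width=11, slack=1)
Total lines: 14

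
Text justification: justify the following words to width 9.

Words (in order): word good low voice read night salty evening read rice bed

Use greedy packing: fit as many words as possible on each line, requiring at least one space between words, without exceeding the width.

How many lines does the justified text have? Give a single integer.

Answer: 8

Derivation:
Line 1: ['word', 'good'] (min_width=9, slack=0)
Line 2: ['low', 'voice'] (min_width=9, slack=0)
Line 3: ['read'] (min_width=4, slack=5)
Line 4: ['night'] (min_width=5, slack=4)
Line 5: ['salty'] (min_width=5, slack=4)
Line 6: ['evening'] (min_width=7, slack=2)
Line 7: ['read', 'rice'] (min_width=9, slack=0)
Line 8: ['bed'] (min_width=3, slack=6)
Total lines: 8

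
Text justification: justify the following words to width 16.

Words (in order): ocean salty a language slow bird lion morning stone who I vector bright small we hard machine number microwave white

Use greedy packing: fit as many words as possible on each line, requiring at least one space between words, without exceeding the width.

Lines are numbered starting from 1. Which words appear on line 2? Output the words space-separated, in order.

Answer: language slow

Derivation:
Line 1: ['ocean', 'salty', 'a'] (min_width=13, slack=3)
Line 2: ['language', 'slow'] (min_width=13, slack=3)
Line 3: ['bird', 'lion'] (min_width=9, slack=7)
Line 4: ['morning', 'stone'] (min_width=13, slack=3)
Line 5: ['who', 'I', 'vector'] (min_width=12, slack=4)
Line 6: ['bright', 'small', 'we'] (min_width=15, slack=1)
Line 7: ['hard', 'machine'] (min_width=12, slack=4)
Line 8: ['number', 'microwave'] (min_width=16, slack=0)
Line 9: ['white'] (min_width=5, slack=11)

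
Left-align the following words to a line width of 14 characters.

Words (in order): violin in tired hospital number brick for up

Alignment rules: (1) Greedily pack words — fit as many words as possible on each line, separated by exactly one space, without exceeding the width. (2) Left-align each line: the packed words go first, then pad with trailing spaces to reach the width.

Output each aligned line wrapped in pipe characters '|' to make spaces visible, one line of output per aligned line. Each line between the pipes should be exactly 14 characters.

Answer: |violin in     |
|tired hospital|
|number brick  |
|for up        |

Derivation:
Line 1: ['violin', 'in'] (min_width=9, slack=5)
Line 2: ['tired', 'hospital'] (min_width=14, slack=0)
Line 3: ['number', 'brick'] (min_width=12, slack=2)
Line 4: ['for', 'up'] (min_width=6, slack=8)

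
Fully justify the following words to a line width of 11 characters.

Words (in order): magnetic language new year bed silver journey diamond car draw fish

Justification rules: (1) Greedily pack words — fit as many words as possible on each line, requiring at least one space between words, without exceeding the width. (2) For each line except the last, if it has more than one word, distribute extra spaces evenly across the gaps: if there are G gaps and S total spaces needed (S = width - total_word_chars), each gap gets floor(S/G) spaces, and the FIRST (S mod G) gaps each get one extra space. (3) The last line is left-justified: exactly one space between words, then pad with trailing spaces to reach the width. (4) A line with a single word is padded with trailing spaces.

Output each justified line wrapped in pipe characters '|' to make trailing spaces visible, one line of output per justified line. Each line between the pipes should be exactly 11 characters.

Answer: |magnetic   |
|language   |
|new    year|
|bed  silver|
|journey    |
|diamond car|
|draw fish  |

Derivation:
Line 1: ['magnetic'] (min_width=8, slack=3)
Line 2: ['language'] (min_width=8, slack=3)
Line 3: ['new', 'year'] (min_width=8, slack=3)
Line 4: ['bed', 'silver'] (min_width=10, slack=1)
Line 5: ['journey'] (min_width=7, slack=4)
Line 6: ['diamond', 'car'] (min_width=11, slack=0)
Line 7: ['draw', 'fish'] (min_width=9, slack=2)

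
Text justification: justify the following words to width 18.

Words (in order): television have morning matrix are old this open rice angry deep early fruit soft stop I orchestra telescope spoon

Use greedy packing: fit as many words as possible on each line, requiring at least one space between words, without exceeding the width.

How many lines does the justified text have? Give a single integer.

Answer: 7

Derivation:
Line 1: ['television', 'have'] (min_width=15, slack=3)
Line 2: ['morning', 'matrix', 'are'] (min_width=18, slack=0)
Line 3: ['old', 'this', 'open', 'rice'] (min_width=18, slack=0)
Line 4: ['angry', 'deep', 'early'] (min_width=16, slack=2)
Line 5: ['fruit', 'soft', 'stop', 'I'] (min_width=17, slack=1)
Line 6: ['orchestra'] (min_width=9, slack=9)
Line 7: ['telescope', 'spoon'] (min_width=15, slack=3)
Total lines: 7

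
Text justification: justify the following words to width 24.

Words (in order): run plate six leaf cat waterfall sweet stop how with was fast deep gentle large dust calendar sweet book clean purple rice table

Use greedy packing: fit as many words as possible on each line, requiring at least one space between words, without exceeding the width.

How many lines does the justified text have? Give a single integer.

Line 1: ['run', 'plate', 'six', 'leaf', 'cat'] (min_width=22, slack=2)
Line 2: ['waterfall', 'sweet', 'stop', 'how'] (min_width=24, slack=0)
Line 3: ['with', 'was', 'fast', 'deep'] (min_width=18, slack=6)
Line 4: ['gentle', 'large', 'dust'] (min_width=17, slack=7)
Line 5: ['calendar', 'sweet', 'book'] (min_width=19, slack=5)
Line 6: ['clean', 'purple', 'rice', 'table'] (min_width=23, slack=1)
Total lines: 6

Answer: 6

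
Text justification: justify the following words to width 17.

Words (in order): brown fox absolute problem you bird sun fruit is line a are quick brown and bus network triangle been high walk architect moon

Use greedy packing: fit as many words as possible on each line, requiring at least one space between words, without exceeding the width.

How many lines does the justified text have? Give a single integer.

Answer: 9

Derivation:
Line 1: ['brown', 'fox'] (min_width=9, slack=8)
Line 2: ['absolute', 'problem'] (min_width=16, slack=1)
Line 3: ['you', 'bird', 'sun'] (min_width=12, slack=5)
Line 4: ['fruit', 'is', 'line', 'a'] (min_width=15, slack=2)
Line 5: ['are', 'quick', 'brown'] (min_width=15, slack=2)
Line 6: ['and', 'bus', 'network'] (min_width=15, slack=2)
Line 7: ['triangle', 'been'] (min_width=13, slack=4)
Line 8: ['high', 'walk'] (min_width=9, slack=8)
Line 9: ['architect', 'moon'] (min_width=14, slack=3)
Total lines: 9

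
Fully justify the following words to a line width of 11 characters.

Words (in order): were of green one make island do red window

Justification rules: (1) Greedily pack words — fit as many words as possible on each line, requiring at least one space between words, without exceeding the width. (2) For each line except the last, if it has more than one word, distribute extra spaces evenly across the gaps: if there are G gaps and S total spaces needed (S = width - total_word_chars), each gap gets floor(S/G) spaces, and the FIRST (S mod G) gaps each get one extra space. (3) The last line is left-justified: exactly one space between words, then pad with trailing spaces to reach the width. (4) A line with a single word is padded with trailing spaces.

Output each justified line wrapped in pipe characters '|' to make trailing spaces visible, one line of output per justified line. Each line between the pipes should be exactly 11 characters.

Answer: |were     of|
|green   one|
|make island|
|do      red|
|window     |

Derivation:
Line 1: ['were', 'of'] (min_width=7, slack=4)
Line 2: ['green', 'one'] (min_width=9, slack=2)
Line 3: ['make', 'island'] (min_width=11, slack=0)
Line 4: ['do', 'red'] (min_width=6, slack=5)
Line 5: ['window'] (min_width=6, slack=5)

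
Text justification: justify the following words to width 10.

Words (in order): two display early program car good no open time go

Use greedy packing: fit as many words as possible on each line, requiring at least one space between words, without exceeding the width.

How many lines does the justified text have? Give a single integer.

Line 1: ['two'] (min_width=3, slack=7)
Line 2: ['display'] (min_width=7, slack=3)
Line 3: ['early'] (min_width=5, slack=5)
Line 4: ['program'] (min_width=7, slack=3)
Line 5: ['car', 'good'] (min_width=8, slack=2)
Line 6: ['no', 'open'] (min_width=7, slack=3)
Line 7: ['time', 'go'] (min_width=7, slack=3)
Total lines: 7

Answer: 7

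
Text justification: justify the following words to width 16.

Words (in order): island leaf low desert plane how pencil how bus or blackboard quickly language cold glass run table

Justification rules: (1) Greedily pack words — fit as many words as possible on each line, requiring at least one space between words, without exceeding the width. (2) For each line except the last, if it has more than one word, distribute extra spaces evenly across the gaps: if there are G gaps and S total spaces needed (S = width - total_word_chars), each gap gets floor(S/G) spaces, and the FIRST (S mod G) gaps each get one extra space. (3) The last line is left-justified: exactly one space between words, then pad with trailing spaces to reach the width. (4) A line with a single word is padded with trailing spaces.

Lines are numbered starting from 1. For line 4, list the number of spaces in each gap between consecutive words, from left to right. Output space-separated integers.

Line 1: ['island', 'leaf', 'low'] (min_width=15, slack=1)
Line 2: ['desert', 'plane', 'how'] (min_width=16, slack=0)
Line 3: ['pencil', 'how', 'bus'] (min_width=14, slack=2)
Line 4: ['or', 'blackboard'] (min_width=13, slack=3)
Line 5: ['quickly', 'language'] (min_width=16, slack=0)
Line 6: ['cold', 'glass', 'run'] (min_width=14, slack=2)
Line 7: ['table'] (min_width=5, slack=11)

Answer: 4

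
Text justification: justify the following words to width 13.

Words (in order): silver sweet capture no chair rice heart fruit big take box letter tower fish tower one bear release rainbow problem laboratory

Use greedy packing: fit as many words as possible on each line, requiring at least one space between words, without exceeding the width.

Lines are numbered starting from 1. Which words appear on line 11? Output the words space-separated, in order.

Answer: problem

Derivation:
Line 1: ['silver', 'sweet'] (min_width=12, slack=1)
Line 2: ['capture', 'no'] (min_width=10, slack=3)
Line 3: ['chair', 'rice'] (min_width=10, slack=3)
Line 4: ['heart', 'fruit'] (min_width=11, slack=2)
Line 5: ['big', 'take', 'box'] (min_width=12, slack=1)
Line 6: ['letter', 'tower'] (min_width=12, slack=1)
Line 7: ['fish', 'tower'] (min_width=10, slack=3)
Line 8: ['one', 'bear'] (min_width=8, slack=5)
Line 9: ['release'] (min_width=7, slack=6)
Line 10: ['rainbow'] (min_width=7, slack=6)
Line 11: ['problem'] (min_width=7, slack=6)
Line 12: ['laboratory'] (min_width=10, slack=3)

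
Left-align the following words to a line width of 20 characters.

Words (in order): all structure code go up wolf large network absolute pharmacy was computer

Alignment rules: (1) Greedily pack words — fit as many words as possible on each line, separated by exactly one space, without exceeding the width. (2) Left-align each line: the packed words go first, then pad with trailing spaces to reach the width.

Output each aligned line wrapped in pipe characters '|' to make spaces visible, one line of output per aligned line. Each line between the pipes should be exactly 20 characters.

Line 1: ['all', 'structure', 'code'] (min_width=18, slack=2)
Line 2: ['go', 'up', 'wolf', 'large'] (min_width=16, slack=4)
Line 3: ['network', 'absolute'] (min_width=16, slack=4)
Line 4: ['pharmacy', 'was'] (min_width=12, slack=8)
Line 5: ['computer'] (min_width=8, slack=12)

Answer: |all structure code  |
|go up wolf large    |
|network absolute    |
|pharmacy was        |
|computer            |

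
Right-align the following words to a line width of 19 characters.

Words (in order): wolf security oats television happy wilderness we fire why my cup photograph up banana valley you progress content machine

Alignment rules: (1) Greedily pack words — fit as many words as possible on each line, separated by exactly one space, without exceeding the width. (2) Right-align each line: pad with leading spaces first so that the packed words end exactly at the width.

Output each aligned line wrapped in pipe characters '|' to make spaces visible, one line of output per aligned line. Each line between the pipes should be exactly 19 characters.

Answer: | wolf security oats|
|   television happy|
| wilderness we fire|
|         why my cup|
|      photograph up|
|  banana valley you|
|   progress content|
|            machine|

Derivation:
Line 1: ['wolf', 'security', 'oats'] (min_width=18, slack=1)
Line 2: ['television', 'happy'] (min_width=16, slack=3)
Line 3: ['wilderness', 'we', 'fire'] (min_width=18, slack=1)
Line 4: ['why', 'my', 'cup'] (min_width=10, slack=9)
Line 5: ['photograph', 'up'] (min_width=13, slack=6)
Line 6: ['banana', 'valley', 'you'] (min_width=17, slack=2)
Line 7: ['progress', 'content'] (min_width=16, slack=3)
Line 8: ['machine'] (min_width=7, slack=12)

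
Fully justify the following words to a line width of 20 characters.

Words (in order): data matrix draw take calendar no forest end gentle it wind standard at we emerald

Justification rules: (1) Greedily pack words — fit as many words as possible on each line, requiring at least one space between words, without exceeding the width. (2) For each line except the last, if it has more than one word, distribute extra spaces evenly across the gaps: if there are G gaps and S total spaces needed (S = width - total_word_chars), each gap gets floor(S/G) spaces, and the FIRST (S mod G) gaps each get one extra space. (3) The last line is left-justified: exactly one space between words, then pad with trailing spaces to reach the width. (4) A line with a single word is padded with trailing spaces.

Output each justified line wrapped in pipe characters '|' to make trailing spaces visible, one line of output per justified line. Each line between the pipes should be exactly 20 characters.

Line 1: ['data', 'matrix', 'draw'] (min_width=16, slack=4)
Line 2: ['take', 'calendar', 'no'] (min_width=16, slack=4)
Line 3: ['forest', 'end', 'gentle', 'it'] (min_width=20, slack=0)
Line 4: ['wind', 'standard', 'at', 'we'] (min_width=19, slack=1)
Line 5: ['emerald'] (min_width=7, slack=13)

Answer: |data   matrix   draw|
|take   calendar   no|
|forest end gentle it|
|wind  standard at we|
|emerald             |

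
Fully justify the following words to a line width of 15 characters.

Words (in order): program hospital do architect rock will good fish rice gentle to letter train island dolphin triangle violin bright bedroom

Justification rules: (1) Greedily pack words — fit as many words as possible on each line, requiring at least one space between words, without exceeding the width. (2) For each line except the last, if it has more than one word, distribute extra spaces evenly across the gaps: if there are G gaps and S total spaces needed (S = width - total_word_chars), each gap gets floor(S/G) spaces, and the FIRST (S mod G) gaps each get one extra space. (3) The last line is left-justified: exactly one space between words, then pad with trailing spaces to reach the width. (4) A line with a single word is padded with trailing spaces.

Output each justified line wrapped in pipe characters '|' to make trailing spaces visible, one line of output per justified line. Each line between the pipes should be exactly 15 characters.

Line 1: ['program'] (min_width=7, slack=8)
Line 2: ['hospital', 'do'] (min_width=11, slack=4)
Line 3: ['architect', 'rock'] (min_width=14, slack=1)
Line 4: ['will', 'good', 'fish'] (min_width=14, slack=1)
Line 5: ['rice', 'gentle', 'to'] (min_width=14, slack=1)
Line 6: ['letter', 'train'] (min_width=12, slack=3)
Line 7: ['island', 'dolphin'] (min_width=14, slack=1)
Line 8: ['triangle', 'violin'] (min_width=15, slack=0)
Line 9: ['bright', 'bedroom'] (min_width=14, slack=1)

Answer: |program        |
|hospital     do|
|architect  rock|
|will  good fish|
|rice  gentle to|
|letter    train|
|island  dolphin|
|triangle violin|
|bright bedroom |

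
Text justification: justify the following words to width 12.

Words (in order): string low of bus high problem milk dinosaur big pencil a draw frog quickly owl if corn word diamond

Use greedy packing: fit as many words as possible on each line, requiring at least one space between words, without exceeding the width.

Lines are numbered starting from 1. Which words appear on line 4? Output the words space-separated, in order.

Answer: dinosaur big

Derivation:
Line 1: ['string', 'low'] (min_width=10, slack=2)
Line 2: ['of', 'bus', 'high'] (min_width=11, slack=1)
Line 3: ['problem', 'milk'] (min_width=12, slack=0)
Line 4: ['dinosaur', 'big'] (min_width=12, slack=0)
Line 5: ['pencil', 'a'] (min_width=8, slack=4)
Line 6: ['draw', 'frog'] (min_width=9, slack=3)
Line 7: ['quickly', 'owl'] (min_width=11, slack=1)
Line 8: ['if', 'corn', 'word'] (min_width=12, slack=0)
Line 9: ['diamond'] (min_width=7, slack=5)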